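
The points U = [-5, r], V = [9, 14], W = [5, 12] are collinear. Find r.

Collinearity: (U − V) must be parallel to (W − V) = (-4, -2).
Cross-multiplying the components: (r − 14)·(-4) = (-14)·(-2).
Solving gives r = 7.

7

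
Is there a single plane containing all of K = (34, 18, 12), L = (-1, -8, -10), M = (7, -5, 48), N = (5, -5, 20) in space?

A normal to the plane through K, L, M is n = KL × KM = (-1442, 1854, 103).
The plane has equation n·P = -14420. For N: n·N = -14420.
Equal, so N lies in the plane and all four are coplanar.

Yes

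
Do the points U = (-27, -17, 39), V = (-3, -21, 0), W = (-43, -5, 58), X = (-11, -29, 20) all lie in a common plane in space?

The four points are coplanar iff the 3×3 determinant with rows UV, UW, UX is zero.
Rows: (24, -4, -39), (-16, 12, 19), (16, -12, -19).
Expanding along the first row: (24)(0) − (-4)(0) + (-39)(0) = 0.
Zero determinant ⇒ coplanar.

Yes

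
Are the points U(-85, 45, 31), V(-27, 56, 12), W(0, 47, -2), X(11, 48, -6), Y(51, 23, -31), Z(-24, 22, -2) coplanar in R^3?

The plane through U, V, W has normal n = UV × UW = (-325, 299, -819) and equation n·P = 15691.
Checking the remaining points: n·X = 15691, n·Y = 15691, n·Z = 16016.
Since n·Z = 16016 ≠ 15691, Z is off the plane and the points are not all coplanar.

No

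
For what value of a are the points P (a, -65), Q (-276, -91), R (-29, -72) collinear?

The three points are collinear iff det[PQ; PR] = 0.
This determinant is linear in a: (-19)a + (1178) = 0, so a = 62.

62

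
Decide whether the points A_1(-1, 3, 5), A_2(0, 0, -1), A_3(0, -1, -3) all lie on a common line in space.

No

A_1A_2 = (1, -3, -6), A_1A_3 = (1, -4, -8).
A_1A_2 × A_1A_3 = (0, 2, -1).
The cross product is nonzero, so the points do not lie on one line.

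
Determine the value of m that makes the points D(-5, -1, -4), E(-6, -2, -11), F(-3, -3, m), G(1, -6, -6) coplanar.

Normal to plane DEG: n = (-33, -44, 11); plane equation n·P = 165.
Requiring n·F = 165: (11)m + (231) = 165.
So m = -6.

-6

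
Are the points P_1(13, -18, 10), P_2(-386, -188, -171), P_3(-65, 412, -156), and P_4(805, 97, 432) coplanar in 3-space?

The four points are coplanar iff the 3×3 determinant with rows P_1P_2, P_1P_3, P_1P_4 is zero.
Rows: (-399, -170, -181), (-78, 430, -166), (792, 115, 422).
Expanding along the first row: (-399)(200550) − (-170)(98556) + (-181)(-349530) = 0.
Zero determinant ⇒ coplanar.

Yes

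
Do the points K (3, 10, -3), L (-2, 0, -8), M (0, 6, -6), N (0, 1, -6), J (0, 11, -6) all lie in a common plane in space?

The plane through K, L, M has normal n = KL × KM = (10, 0, -10) and equation n·P = 60.
Checking the remaining points: n·N = 60, n·J = 60.
All equal 60, so all 5 points lie in one plane.

Yes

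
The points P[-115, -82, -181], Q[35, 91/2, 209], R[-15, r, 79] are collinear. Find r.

3

Collinearity requires PQ × PR = 0; each component is linear in r.
The x-component gives (-390)r + (1170) = 0, so r = 3.
The remaining components then also vanish.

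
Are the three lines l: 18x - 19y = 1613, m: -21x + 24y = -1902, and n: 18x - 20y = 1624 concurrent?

Intersecting l and m: solving the 2×2 system gives (x, y) = (78, -11).
Substitute into n: (18)(78) + (-20)(-11) = 1624.
This equals 1624, so (78, -11) lies on all three lines and they are concurrent.

Yes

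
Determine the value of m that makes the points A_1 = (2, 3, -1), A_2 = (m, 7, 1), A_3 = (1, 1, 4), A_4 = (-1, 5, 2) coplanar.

-2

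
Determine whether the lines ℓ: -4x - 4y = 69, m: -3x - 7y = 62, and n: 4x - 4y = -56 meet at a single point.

No

The three lines meet at one point iff the augmented coefficient matrix [aᵢ bᵢ cᵢ] has rank < 3, i.e. its determinant vanishes.
Here the determinant is -120.
Nonzero, so no common point exists.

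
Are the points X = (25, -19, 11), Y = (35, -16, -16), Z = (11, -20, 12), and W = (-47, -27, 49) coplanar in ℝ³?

A normal to the plane through X, Y, Z is n = XY × XZ = (-24, 368, 32).
The plane has equation n·P = -7240. For W: n·W = -7240.
Equal, so W lies in the plane and all four are coplanar.

Yes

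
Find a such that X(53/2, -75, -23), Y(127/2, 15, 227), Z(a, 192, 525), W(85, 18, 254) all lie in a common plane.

-74

Coplanarity ⇔ det[XY; XZ; XW] = 0.
Expanding, this is linear in a: (-1680)a + (-124320) = 0.
So a = -74.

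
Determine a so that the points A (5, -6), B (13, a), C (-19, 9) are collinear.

Collinearity: (B − A) must be parallel to (C − A) = (-24, 15).
Cross-multiplying the components: (a − (-6))·(-24) = (8)·(15).
Solving gives a = -11.

-11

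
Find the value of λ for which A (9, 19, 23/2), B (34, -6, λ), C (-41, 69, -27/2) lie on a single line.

Collinearity requires AB × AC = 0; each component is linear in λ.
The x-component gives (-50)λ + (1200) = 0, so λ = 24.
The remaining components then also vanish.

24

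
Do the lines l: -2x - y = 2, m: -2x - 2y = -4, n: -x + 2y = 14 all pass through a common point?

The three lines meet at one point iff the augmented coefficient matrix [aᵢ bᵢ cᵢ] has rank < 3, i.e. its determinant vanishes.
Here the determinant is -4.
Nonzero, so no common point exists.

No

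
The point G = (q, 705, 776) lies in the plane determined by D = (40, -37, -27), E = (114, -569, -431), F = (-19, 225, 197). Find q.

-279

The plane through D, E, F has equation −13320x + 7260y − 12000z = -477420.
Substituting G: (-13320)q + (-4193700) = -477420, so q = -279.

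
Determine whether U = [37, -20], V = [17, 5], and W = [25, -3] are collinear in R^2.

No

UV = (-20, 25), UW = (-12, 17).
If collinear, UW would be a scalar multiple of UV. But (-20)·(17) ≠ (25)·(-12) (difference -40), so they are not parallel; the points are not collinear.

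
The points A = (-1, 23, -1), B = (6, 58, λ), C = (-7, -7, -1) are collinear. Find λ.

-1

Direction AC = (-6, -30, 0). From the x-coordinate of B, the parameter along the line is τ = (6 − (-1))/(-6) = -7/6.
Then λ = (-1) + (-7/6)·(0) = -1.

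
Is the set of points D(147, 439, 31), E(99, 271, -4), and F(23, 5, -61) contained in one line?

No

DE = (-48, -168, -35), DF = (-124, -434, -92).
Comparing components 2 and 3: (-168)(-92) − (-35)(-434) = 266 ≠ 0, so DE and DF are not parallel and the points are not collinear.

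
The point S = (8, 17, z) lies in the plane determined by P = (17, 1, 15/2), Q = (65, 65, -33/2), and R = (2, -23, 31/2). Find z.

17/2

The plane through P, Q, R has equation −64x − 24y − 192z = -2552.
Substituting S: (-192)z + (-920) = -2552, so z = 17/2.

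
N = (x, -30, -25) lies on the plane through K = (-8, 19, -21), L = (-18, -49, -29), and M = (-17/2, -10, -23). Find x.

Coplanarity requires KL · (KM × KN) = 0.
KL = (-10, -68, -8), KM = (-1/2, -29, -2); the triple product is linear in x with coefficient -96 and constant term -1008.
Setting it to zero: x = -21/2.

-21/2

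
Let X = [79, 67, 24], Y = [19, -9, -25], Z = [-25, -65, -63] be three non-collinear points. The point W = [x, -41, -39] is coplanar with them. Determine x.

-7

The plane through X, Y, Z has equation 144x − 124y + 16z = 3452.
Substituting W: (144)x + (4460) = 3452, so x = -7.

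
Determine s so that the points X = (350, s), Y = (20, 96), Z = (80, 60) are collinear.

The three points are collinear iff det[XY; XZ] = 0.
This determinant is linear in s: (60)s + (6120) = 0, so s = -102.

-102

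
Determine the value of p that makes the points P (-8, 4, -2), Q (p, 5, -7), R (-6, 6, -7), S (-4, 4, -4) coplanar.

The points are coplanar iff PQ · (PR × PS) = 0.
Expanding, this is linear in p: (-4)p + (-8) = 0.
So p = -2.

-2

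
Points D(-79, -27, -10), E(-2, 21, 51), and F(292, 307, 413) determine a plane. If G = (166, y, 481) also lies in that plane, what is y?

362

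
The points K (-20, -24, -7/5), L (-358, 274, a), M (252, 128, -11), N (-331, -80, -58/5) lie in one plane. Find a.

Normal to plane KMN: n = (-2088, 5760, 32040); plane equation n·P = -141336.
Requiring n·L = -141336: (32040)a + (2325744) = -141336.
So a = -77.

-77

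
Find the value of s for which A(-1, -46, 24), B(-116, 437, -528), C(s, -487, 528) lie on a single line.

104

Direction AB = (-115, 483, -552). From the y-coordinate of C, the parameter along the line is τ = (-487 − (-46))/483 = -21/23.
Then s = (-1) + (-21/23)·(-115) = 104.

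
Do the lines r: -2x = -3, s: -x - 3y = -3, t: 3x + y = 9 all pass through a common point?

No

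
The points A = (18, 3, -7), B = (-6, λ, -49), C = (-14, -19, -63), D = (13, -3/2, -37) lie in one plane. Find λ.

-27/2

Normal to plane ACD: n = (408, -680, 34); plane equation n·P = 5066.
Requiring n·B = 5066: (-680)λ + (-4114) = 5066.
So λ = -27/2.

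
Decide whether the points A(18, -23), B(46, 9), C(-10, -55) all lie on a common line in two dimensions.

AB = (28, 32), AC = (-28, -32).
Twice the signed area of △ABC is (28)(-32) − (32)(-28) = 0.
The triangle is degenerate (zero area), so the points are collinear.

Yes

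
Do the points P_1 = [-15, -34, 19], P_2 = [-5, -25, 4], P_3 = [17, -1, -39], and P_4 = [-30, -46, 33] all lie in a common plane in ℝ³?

The four points are coplanar iff the 3×3 determinant with rows P_1P_2, P_1P_3, P_1P_4 is zero.
Rows: (10, 9, -15), (32, 33, -58), (-15, -12, 14).
Expanding along the first row: (10)(-234) − (9)(-422) + (-15)(111) = -207.
Nonzero ⇒ not coplanar.

No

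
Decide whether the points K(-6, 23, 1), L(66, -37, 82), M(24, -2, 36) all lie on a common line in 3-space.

No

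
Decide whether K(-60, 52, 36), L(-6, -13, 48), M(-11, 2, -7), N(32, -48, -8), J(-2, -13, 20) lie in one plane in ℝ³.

Yes

The plane through K, L, M has normal n = KL × KM = (3395, 2910, 485) and equation n·P = -34920.
Checking the remaining points: n·N = -34920, n·J = -34920.
All equal -34920, so all 5 points lie in one plane.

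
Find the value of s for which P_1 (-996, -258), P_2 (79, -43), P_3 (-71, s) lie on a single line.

The three points are collinear iff det[P_1P_2; P_1P_3] = 0.
This determinant is linear in s: (1075)s + (78475) = 0, so s = -73.

-73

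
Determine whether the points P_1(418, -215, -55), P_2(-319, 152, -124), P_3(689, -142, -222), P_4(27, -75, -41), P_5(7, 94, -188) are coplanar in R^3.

The plane through P_1, P_2, P_3 has normal n = P_1P_2 × P_1P_3 = (-56252, -141778, -153258) and equation n·P = 15398124.
Checking the remaining points: n·P_4 = 15398124, n·P_5 = 15091608.
Since n·P_5 = 15091608 ≠ 15398124, P_5 is off the plane and the points are not all coplanar.

No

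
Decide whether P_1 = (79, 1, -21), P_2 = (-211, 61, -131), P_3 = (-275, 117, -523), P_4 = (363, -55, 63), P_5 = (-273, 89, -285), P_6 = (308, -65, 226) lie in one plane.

Yes

The plane through P_1, P_2, P_3 has normal n = P_1P_2 × P_1P_3 = (-17360, -106640, -12400) and equation n·P = -1217680.
Checking the remaining points: n·P_4 = -1217680, n·P_5 = -1217680, n·P_6 = -1217680.
All equal -1217680, so all 6 points lie in one plane.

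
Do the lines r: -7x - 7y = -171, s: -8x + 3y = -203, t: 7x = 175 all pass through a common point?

Intersecting r and s: solving the 2×2 system gives (x, y) = (1934/77, -53/77).
Substitute into t: (7)(1934/77) + (0)(-53/77) = 1934/11.
But t requires 175 ≠ 1934/11, so the three lines have no common point.

No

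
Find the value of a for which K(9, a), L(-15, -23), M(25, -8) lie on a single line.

-14

The three points are collinear iff det[KL; KM] = 0.
This determinant is linear in a: (40)a + (560) = 0, so a = -14.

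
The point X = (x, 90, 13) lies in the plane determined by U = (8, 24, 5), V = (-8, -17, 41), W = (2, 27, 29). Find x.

Coplanarity requires UV · (UW × UX) = 0.
UV = (-16, -41, 36), UW = (-6, 3, 24); the triple product is linear in x with coefficient -1092 and constant term 17472.
Setting it to zero: x = 16.

16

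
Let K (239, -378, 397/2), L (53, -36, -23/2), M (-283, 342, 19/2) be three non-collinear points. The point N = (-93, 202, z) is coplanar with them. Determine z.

-251/2

The plane through K, L, M has equation 86562x + 74466y + 44604z = 1394064.
Substituting N: (44604)z + (6991866) = 1394064, so z = -251/2.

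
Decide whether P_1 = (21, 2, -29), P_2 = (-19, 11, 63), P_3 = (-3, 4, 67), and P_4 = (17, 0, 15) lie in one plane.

Yes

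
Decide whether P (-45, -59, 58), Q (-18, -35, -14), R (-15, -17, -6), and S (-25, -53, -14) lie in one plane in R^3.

No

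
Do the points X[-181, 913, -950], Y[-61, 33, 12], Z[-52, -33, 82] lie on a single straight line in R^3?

No

XY = (120, -880, 962), XZ = (129, -946, 1032).
XY × XZ = (1892, 258, 0).
The cross product is nonzero, so the points do not lie on one line.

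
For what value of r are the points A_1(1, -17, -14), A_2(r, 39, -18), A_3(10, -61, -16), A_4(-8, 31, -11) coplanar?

-17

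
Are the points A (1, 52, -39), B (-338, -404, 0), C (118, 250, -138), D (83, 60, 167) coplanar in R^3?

With A as base: AB = (-339, -456, 39), AC = (117, 198, -99), AD = (82, 8, 206).
AC × AD = (41580, -32220, -15300).
AB · (AC × AD) = 0.
The scalar triple product vanishes, so the four points are coplanar.

Yes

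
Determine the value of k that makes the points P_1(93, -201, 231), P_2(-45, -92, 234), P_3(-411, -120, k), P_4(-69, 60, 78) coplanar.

Coplanarity ⇔ det[P_1P_2; P_1P_3; P_1P_4] = 0.
Expanding, this is linear in k: (18360)k + (-11291400) = 0.
So k = 615.

615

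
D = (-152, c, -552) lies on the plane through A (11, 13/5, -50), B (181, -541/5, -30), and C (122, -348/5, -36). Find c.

34

The plane through A, B, C has equation −(536/5)x − 160y + (124/5)z = -14176/5.
Substituting D: (-160)c + (13024/5) = -14176/5, so c = 34.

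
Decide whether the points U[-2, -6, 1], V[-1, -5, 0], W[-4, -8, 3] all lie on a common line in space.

UV = (1, 1, -1), UW = (-2, -2, 2).
Each component of UW is -2 times the corresponding component of UV, so UW = -2·UV and the points are collinear.

Yes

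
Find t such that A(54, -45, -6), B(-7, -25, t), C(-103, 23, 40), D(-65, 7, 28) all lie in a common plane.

The points are coplanar iff AB · (AC × AD) = 0.
Expanding, this is linear in t: (-72)t + (1728) = 0.
So t = 24.

24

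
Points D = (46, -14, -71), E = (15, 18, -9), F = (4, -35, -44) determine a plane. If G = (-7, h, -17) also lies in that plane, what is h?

A normal to the plane is n = DE × DF = (2166, -1767, 1995).
G lies in the plane iff n · DG = 0.
This gives (-1767)h + (-31806) = 0, so h = -18.

-18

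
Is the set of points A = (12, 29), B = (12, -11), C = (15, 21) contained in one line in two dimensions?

AB = (0, -40), AC = (3, -8).
Twice the signed area of △ABC is (0)(-8) − (-40)(3) = 120.
The area is nonzero, so the three points are not collinear.

No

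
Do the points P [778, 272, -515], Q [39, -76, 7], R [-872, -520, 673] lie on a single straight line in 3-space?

PQ = (-739, -348, 522), PR = (-1650, -792, 1188).
PQ × PR = (0, 16632, 11088).
The cross product is nonzero, so the points do not lie on one line.

No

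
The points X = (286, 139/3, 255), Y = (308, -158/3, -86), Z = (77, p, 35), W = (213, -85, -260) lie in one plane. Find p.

Normal to plane XYW: n = (18601/3, 36223, -30349/3); plane equation n·P = 2615888/3.
Requiring n·Z = 2615888/3: (36223)p + (123354) = 2615888/3.
So p = 62/3.

62/3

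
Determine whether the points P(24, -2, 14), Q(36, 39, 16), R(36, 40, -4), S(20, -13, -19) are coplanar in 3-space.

No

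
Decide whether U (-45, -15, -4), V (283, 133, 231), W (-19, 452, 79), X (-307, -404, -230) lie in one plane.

Yes

The four points are coplanar iff the 3×3 determinant with rows UV, UW, UX is zero.
Rows: (328, 148, 235), (26, 467, 83), (-262, -389, -226).
Expanding along the first row: (328)(-73255) − (148)(15870) + (235)(112240) = 0.
Zero determinant ⇒ coplanar.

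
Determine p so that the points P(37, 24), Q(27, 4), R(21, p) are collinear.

-8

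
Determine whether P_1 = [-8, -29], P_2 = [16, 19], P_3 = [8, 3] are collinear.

Yes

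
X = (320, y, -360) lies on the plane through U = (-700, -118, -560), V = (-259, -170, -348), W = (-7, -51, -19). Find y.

-446

Coplanarity requires UV · (UW × UX) = 0.
UV = (441, -52, 212), UW = (693, 67, 541); the triple product is linear in y with coefficient -91665 and constant term -40882590.
Setting it to zero: y = -446.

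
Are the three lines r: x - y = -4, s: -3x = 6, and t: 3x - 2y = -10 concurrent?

Yes

Intersecting r and s: solving the 2×2 system gives (x, y) = (-2, 2).
Substitute into t: (3)(-2) + (-2)(2) = -10.
This equals -10, so (-2, 2) lies on all three lines and they are concurrent.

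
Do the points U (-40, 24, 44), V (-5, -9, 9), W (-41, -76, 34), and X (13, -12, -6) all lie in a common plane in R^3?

No

With U as base: UV = (35, -33, -35), UW = (-1, -100, -10), UX = (53, -36, -50).
UW × UX = (4640, -580, 5336).
UV · (UW × UX) = -5220.
Since -5220 ≠ 0, the four points are not coplanar.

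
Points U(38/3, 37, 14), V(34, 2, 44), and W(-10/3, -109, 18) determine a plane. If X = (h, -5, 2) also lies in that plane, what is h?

Coplanarity requires UV · (UW × UX) = 0.
UV = (64/3, -35, 30), UW = (-16, -146, 4); the triple product is linear in h with coefficient 4240 and constant term 42400/3.
Setting it to zero: h = -10/3.

-10/3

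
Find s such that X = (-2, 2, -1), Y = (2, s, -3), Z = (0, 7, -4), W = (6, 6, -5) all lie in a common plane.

4

The points are coplanar iff XY · (XZ × XW) = 0.
Expanding, this is linear in s: (-16)s + (64) = 0.
So s = 4.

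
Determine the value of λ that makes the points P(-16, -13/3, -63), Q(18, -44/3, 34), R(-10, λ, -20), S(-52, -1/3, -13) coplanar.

Normal to plane PQS: n = (-2714/3, -5192, -236); plane equation n·X = 155524/3.
Requiring n·R = 155524/3: (-5192)λ + (41300/3) = 155524/3.
So λ = -22/3.

-22/3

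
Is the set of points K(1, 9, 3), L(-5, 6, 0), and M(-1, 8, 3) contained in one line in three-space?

KL = (-6, -3, -3), KM = (-2, -1, 0).
Comparing components 2 and 3: (-3)(0) − (-3)(-1) = -3 ≠ 0, so KL and KM are not parallel and the points are not collinear.

No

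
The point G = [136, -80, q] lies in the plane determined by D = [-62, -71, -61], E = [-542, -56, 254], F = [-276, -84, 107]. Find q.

-187

A normal to the plane is n = DE × DF = (6615, 13230, 9450).
G lies in the plane iff n · DG = 0.
This gives (9450)q + (1767150) = 0, so q = -187.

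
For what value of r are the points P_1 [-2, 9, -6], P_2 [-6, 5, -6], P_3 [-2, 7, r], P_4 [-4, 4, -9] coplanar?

-8

The points are coplanar iff P_1P_2 · (P_1P_3 × P_1P_4) = 0.
Expanding, this is linear in r: (-12)r + (-96) = 0.
So r = -8.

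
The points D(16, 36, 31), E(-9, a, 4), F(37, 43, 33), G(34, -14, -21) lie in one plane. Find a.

2

The points are coplanar iff DE · (DF × DG) = 0.
Expanding, this is linear in a: (1128)a + (-2256) = 0.
So a = 2.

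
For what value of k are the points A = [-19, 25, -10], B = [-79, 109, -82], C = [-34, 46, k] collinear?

Direction AB = (-60, 84, -72). From the x-coordinate of C, the parameter along the line is τ = (-34 − (-19))/(-60) = 1/4.
Then k = (-10) + 1/4·(-72) = -28.

-28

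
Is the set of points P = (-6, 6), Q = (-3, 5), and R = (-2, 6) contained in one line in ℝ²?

No

PQ = (3, -1), PR = (4, 0).
det[PQ; PR] = (3)(0) − (-1)(4) = 4.
The determinant is nonzero, so they are not collinear.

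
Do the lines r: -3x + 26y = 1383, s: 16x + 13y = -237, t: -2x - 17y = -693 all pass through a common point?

No

Lines aᵢx + bᵢy = cᵢ with pairwise distinct directions are concurrent exactly when det[aᵢ bᵢ cᵢ] = 0.
Here the determinant is -492.
Nonzero, so no common point exists.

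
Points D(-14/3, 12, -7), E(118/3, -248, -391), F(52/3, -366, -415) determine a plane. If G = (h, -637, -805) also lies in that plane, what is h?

181/3

A normal to the plane is n = DE × DF = (-39072, 9504, -10912).
G lies in the plane iff n · DG = 0.
This gives (-39072)h + (2357344) = 0, so h = 181/3.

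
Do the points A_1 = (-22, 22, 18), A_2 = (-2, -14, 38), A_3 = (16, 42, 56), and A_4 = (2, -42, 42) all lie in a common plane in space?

Yes

A normal to the plane through A_1, A_2, A_3 is n = A_1A_2 × A_1A_3 = (-1768, 0, 1768).
The plane has equation n·P = 70720. For A_4: n·A_4 = 70720.
Equal, so A_4 lies in the plane and all four are coplanar.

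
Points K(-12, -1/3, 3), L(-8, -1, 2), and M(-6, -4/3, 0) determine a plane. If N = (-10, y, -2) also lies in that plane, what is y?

-2/3

Coplanarity requires KL · (KM × KN) = 0.
KL = (4, -2/3, -1), KM = (6, -1, -3); the triple product is linear in y with coefficient 6 and constant term 4.
Setting it to zero: y = -2/3.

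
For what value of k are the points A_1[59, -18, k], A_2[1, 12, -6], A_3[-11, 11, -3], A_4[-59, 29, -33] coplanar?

46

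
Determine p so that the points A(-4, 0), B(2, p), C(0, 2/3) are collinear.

1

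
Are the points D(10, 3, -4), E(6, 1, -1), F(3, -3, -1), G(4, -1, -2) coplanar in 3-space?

No

A normal to the plane through D, E, F is n = DE × DF = (12, -9, 10).
The plane has equation n·P = 53. For G: n·G = 37.
37 ≠ 53, so G is off the plane.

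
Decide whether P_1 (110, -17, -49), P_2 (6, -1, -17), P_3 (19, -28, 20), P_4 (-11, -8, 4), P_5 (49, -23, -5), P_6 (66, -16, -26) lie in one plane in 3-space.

The plane through P_1, P_2, P_3 has normal n = P_1P_2 × P_1P_3 = (1456, 4264, 2600) and equation n·P = -39728.
Checking the remaining points: n·P_4 = -39728, n·P_5 = -39728, n·P_6 = -39728.
All equal -39728, so all 6 points lie in one plane.

Yes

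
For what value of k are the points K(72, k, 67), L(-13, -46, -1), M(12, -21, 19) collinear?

39

Collinearity requires KL × KM = 0; each component is linear in k.
The x-component gives (-20)k + (780) = 0, so k = 39.
The remaining components then also vanish.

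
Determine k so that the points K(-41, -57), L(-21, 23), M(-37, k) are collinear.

Collinearity: (M − K) must be parallel to (L − K) = (20, 80).
Cross-multiplying the components: (k − (-57))·(20) = (4)·(80).
Solving gives k = -41.

-41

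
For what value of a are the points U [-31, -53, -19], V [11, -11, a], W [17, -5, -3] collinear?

Direction UW = (48, 48, 16). From the x-coordinate of V, the parameter along the line is τ = (11 − (-31))/48 = 7/8.
Then a = (-19) + 7/8·(16) = -5.

-5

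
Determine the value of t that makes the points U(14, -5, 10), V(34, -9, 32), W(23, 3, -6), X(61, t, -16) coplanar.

The points are coplanar iff UV · (UW × UX) = 0.
Expanding, this is linear in t: (518)t + (-7770) = 0.
So t = 15.

15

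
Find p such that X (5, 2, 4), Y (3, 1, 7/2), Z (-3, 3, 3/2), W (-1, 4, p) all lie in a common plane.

Coplanarity ⇔ det[XY; XZ; XW] = 0.
Expanding, this is linear in p: (-10)p + (20) = 0.
So p = 2.

2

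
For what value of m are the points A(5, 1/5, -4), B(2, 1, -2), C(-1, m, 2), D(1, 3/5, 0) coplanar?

4/5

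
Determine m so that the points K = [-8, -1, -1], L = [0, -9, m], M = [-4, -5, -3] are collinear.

Collinearity requires KL × KM = 0; each component is linear in m.
The x-component gives (4)m + (20) = 0, so m = -5.
The remaining components then also vanish.

-5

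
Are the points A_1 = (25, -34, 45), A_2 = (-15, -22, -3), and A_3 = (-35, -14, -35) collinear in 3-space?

A_1A_2 = (-40, 12, -48), A_1A_3 = (-60, 20, -80).
Comparing components 3 and 1: (-48)(-60) − (-40)(-80) = -320 ≠ 0, so A_1A_2 and A_1A_3 are not parallel and the points are not collinear.

No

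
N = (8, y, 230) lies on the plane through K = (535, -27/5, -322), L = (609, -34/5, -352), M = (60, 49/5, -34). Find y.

133/5

A normal to the plane is n = KL × KM = (264/5, -7062, 2299/5).
N lies in the plane iff n · KN = 0.
This gives (-7062)y + (939246/5) = 0, so y = 133/5.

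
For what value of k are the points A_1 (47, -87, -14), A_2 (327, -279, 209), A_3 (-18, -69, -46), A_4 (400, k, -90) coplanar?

151

Normal to plane A_1A_2A_3: n = (2130, -5535, -7440); plane equation n·P = 685815.
Requiring n·A_4 = 685815: (-5535)k + (1521600) = 685815.
So k = 151.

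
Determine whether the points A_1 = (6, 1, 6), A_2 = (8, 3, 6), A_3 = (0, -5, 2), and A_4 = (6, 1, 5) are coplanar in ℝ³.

Yes

A normal to the plane through A_1, A_2, A_3 is n = A_1A_2 × A_1A_3 = (-8, 8, 0).
The plane has equation n·P = -40. For A_4: n·A_4 = -40.
Equal, so A_4 lies in the plane and all four are coplanar.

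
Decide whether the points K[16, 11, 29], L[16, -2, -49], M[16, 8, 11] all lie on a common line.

Yes

KL = (0, -13, -78), KM = (0, -3, -18).
Each component of KM is 3/13 times the corresponding component of KL, so KM = 3/13·KL and the points are collinear.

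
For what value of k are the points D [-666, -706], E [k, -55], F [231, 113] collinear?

47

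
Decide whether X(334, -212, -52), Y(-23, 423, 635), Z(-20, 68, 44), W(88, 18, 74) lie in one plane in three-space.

Yes

The four points are coplanar iff the 3×3 determinant with rows XY, XZ, XW is zero.
Rows: (-357, 635, 687), (-354, 280, 96), (-246, 230, 126).
Expanding along the first row: (-357)(13200) − (635)(-20988) + (687)(-12540) = 0.
Zero determinant ⇒ coplanar.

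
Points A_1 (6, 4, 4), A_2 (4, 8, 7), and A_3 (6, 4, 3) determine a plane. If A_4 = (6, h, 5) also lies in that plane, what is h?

4

The plane through A_1, A_2, A_3 has equation −4x − 2y = -32.
Substituting A_4: (-2)h + (-24) = -32, so h = 4.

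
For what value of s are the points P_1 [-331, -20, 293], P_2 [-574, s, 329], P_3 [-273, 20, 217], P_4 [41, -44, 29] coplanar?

Normal to plane P_1P_3P_4: n = (-12384, -12960, -16272); plane equation n·P = -409392.
Requiring n·P_2 = -409392: (-12960)s + (1754928) = -409392.
So s = 167.

167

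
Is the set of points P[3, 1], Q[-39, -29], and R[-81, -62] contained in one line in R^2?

No

PQ = (-42, -30), PR = (-84, -63).
If collinear, PR would be a scalar multiple of PQ. But (-42)·(-63) ≠ (-30)·(-84) (difference 126), so they are not parallel; the points are not collinear.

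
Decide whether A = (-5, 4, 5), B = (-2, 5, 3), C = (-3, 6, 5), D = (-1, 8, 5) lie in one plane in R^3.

Yes

The four points are coplanar iff the 3×3 determinant with rows AB, AC, AD is zero.
Rows: (3, 1, -2), (2, 2, 0), (4, 4, 0).
Expanding along the first row: (3)(0) − (1)(0) + (-2)(0) = 0.
Zero determinant ⇒ coplanar.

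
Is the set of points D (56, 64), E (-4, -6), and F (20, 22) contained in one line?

Yes

DE = (-60, -70), DF = (-36, -42).
det[DE; DF] = (-60)(-42) − (-70)(-36) = 0.
The determinant is zero, so the points are collinear.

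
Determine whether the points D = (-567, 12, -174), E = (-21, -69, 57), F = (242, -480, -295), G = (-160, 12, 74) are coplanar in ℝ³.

No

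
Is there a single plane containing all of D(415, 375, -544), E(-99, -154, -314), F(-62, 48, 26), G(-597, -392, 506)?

Yes

With D as base: DE = (-514, -529, 230), DF = (-477, -327, 570), DG = (-1012, -767, 1050).
DF × DG = (93840, -75990, 34935).
DE · (DF × DG) = 0.
The scalar triple product vanishes, so the four points are coplanar.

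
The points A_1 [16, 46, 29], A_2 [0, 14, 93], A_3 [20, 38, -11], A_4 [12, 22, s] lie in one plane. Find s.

21

Coplanarity ⇔ det[A_1A_2; A_1A_3; A_1A_4] = 0.
Expanding, this is linear in s: (256)s + (-5376) = 0.
So s = 21.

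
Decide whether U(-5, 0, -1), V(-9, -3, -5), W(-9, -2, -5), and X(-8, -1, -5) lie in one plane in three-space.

No

A normal to the plane through U, V, W is n = UV × UW = (4, 0, -4).
The plane has equation n·P = -16. For X: n·X = -12.
-12 ≠ -16, so X is off the plane.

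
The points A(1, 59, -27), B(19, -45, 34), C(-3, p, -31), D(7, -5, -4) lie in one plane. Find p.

-23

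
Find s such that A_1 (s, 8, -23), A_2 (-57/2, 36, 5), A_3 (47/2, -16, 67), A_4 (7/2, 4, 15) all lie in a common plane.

-1/2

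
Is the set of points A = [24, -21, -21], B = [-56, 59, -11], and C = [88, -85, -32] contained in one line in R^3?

No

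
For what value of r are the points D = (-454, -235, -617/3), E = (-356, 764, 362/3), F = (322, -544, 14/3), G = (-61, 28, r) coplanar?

22

The points are coplanar iff DE · (DF × DG) = 0.
Expanding, this is linear in r: (-805506)r + (17721132) = 0.
So r = 22.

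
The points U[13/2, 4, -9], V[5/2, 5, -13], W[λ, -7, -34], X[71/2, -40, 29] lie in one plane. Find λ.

-23

Coplanarity ⇔ det[UV; UW; UX] = 0.
Expanding, this is linear in λ: (138)λ + (3174) = 0.
So λ = -23.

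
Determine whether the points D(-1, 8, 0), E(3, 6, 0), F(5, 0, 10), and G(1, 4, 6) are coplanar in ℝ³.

A normal to the plane through D, E, F is n = DE × DF = (-20, -40, -20).
The plane has equation n·P = -300. For G: n·G = -300.
Equal, so G lies in the plane and all four are coplanar.

Yes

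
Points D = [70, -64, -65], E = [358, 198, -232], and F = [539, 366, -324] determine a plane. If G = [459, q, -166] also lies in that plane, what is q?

A normal to the plane is n = DE × DF = (3952, -3731, 962).
G lies in the plane iff n · DG = 0.
This gives (-3731)q + (1201382) = 0, so q = 322.

322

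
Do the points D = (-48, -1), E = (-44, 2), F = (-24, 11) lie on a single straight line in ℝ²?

DE = (4, 3), DF = (24, 12).
If collinear, DF would be a scalar multiple of DE. But (4)·(12) ≠ (3)·(24) (difference -24), so they are not parallel; the points are not collinear.

No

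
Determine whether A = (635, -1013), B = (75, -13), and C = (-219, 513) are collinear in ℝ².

No

AB = (-560, 1000), AC = (-854, 1526).
If collinear, AC would be a scalar multiple of AB. But (-560)·(1526) ≠ (1000)·(-854) (difference -560), so they are not parallel; the points are not collinear.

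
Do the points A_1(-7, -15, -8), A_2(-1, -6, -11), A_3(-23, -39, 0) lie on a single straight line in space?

Yes

A_1A_2 = (6, 9, -3), A_1A_3 = (-16, -24, 8).
Each component of A_1A_3 is -8/3 times the corresponding component of A_1A_2, so A_1A_3 = -8/3·A_1A_2 and the points are collinear.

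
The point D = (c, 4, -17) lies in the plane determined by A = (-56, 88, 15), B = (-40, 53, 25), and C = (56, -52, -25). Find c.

16

A normal to the plane is n = AB × AC = (2800, 1760, 1680).
D lies in the plane iff n · AD = 0.
This gives (2800)c + (-44800) = 0, so c = 16.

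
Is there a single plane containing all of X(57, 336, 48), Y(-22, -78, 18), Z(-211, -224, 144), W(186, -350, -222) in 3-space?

The four points are coplanar iff the 3×3 determinant with rows XY, XZ, XW is zero.
Rows: (-79, -414, -30), (-268, -560, 96), (129, -686, -270).
Expanding along the first row: (-79)(217056) − (-414)(59976) + (-30)(256088) = 0.
Zero determinant ⇒ coplanar.

Yes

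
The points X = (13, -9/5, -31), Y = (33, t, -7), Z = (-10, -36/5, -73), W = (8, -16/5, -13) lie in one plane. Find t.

3

Normal to plane XZW: n = (-156, 624, 26/5); plane equation n·P = -16562/5.
Requiring n·Y = -16562/5: (624)t + (-25922/5) = -16562/5.
So t = 3.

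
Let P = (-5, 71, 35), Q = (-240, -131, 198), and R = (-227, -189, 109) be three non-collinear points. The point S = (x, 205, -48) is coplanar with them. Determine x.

Coplanarity requires PQ · (PR × PS) = 0.
PQ = (-235, -202, 163), PR = (-222, -260, 74); the triple product is linear in x with coefficient 27432 and constant term -3730752.
Setting it to zero: x = 136.

136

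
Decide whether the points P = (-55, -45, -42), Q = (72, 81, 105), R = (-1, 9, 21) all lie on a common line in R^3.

No

PQ = (127, 126, 147), PR = (54, 54, 63).
Comparing components 3 and 1: (147)(54) − (127)(63) = -63 ≠ 0, so PQ and PR are not parallel and the points are not collinear.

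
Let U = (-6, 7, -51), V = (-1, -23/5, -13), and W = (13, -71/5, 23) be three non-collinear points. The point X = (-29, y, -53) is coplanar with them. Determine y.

21/5

The plane through U, V, W has equation −(264/5)x + 352y + (572/5)z = -15268/5.
Substituting X: (352)y + (-4532) = -15268/5, so y = 21/5.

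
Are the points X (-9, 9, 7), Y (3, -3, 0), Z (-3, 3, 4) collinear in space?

XY = (12, -12, -7), XZ = (6, -6, -3).
XY × XZ = (-6, -6, 0).
The cross product is nonzero, so the points do not lie on one line.

No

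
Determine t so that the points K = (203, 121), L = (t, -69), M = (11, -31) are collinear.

-37

Collinearity: (L − K) must be parallel to (M − K) = (-192, -152).
Cross-multiplying the components: (t − 203)·(-152) = (-190)·(-192).
Solving gives t = -37.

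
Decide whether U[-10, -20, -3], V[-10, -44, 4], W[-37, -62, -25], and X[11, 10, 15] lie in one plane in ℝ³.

No

The four points are coplanar iff the 3×3 determinant with rows UV, UW, UX is zero.
Rows: (0, -24, 7), (-27, -42, -22), (21, 30, 18).
Expanding along the first row: (0)(-96) − (-24)(-24) + (7)(72) = -72.
Nonzero ⇒ not coplanar.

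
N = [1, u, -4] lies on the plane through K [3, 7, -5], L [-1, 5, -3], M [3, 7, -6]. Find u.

6

A normal to the plane is n = KL × KM = (2, -4, 0).
N lies in the plane iff n · KN = 0.
This gives (-4)u + (24) = 0, so u = 6.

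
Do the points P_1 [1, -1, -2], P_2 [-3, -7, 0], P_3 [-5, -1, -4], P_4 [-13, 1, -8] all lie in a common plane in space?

A normal to the plane through P_1, P_2, P_3 is n = P_1P_2 × P_1P_3 = (12, -20, -36).
The plane has equation n·P = 104. For P_4: n·P_4 = 112.
112 ≠ 104, so P_4 is off the plane.

No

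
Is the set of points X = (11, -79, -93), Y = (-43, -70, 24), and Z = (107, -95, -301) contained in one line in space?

Yes

XY = (-54, 9, 117), XZ = (96, -16, -208).
Each component of XZ is -16/9 times the corresponding component of XY, so XZ = -16/9·XY and the points are collinear.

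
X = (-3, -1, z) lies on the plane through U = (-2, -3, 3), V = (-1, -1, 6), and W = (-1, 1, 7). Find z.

2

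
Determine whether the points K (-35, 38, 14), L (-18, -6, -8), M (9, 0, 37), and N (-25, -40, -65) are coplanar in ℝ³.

No

A normal to the plane through K, L, M is n = KL × KM = (-1848, -1359, 1290).
The plane has equation n·P = 31098. For N: n·N = 16710.
16710 ≠ 31098, so N is off the plane.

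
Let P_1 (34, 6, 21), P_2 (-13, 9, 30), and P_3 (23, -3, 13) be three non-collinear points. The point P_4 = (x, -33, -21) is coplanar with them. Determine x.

The plane through P_1, P_2, P_3 has equation 57x − 475y + 456z = 8664.
Substituting P_4: (57)x + (6099) = 8664, so x = 45.

45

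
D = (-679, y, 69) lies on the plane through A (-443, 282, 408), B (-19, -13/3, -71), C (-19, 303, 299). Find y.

-185/3

A normal to the plane is n = AB × AC = (123808/3, -156880, 390928/3).
D lies in the plane iff n · AD = 0.
This gives (-156880)y + (-29022800/3) = 0, so y = -185/3.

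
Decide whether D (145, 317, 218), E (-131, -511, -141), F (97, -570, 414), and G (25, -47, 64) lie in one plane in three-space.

No

A normal to the plane through D, E, F is n = DE × DF = (-480721, 71328, 205068).
The plane has equation n·P = -2388745. For G: n·G = -2246089.
-2246089 ≠ -2388745, so G is off the plane.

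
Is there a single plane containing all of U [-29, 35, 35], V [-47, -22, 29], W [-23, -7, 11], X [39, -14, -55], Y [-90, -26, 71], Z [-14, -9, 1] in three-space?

The plane through U, V, W has normal n = UV × UW = (1116, -468, 1098) and equation n·P = -10314.
Checking the remaining points: n·X = -10314, n·Y = -10314, n·Z = -10314.
All equal -10314, so all 6 points lie in one plane.

Yes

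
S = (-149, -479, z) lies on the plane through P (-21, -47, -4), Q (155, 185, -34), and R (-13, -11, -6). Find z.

122/5

Coplanarity requires PQ · (PR × PS) = 0.
PQ = (176, 232, -30), PR = (8, 36, -2); the triple product is linear in z with coefficient 4480 and constant term -109312.
Setting it to zero: z = 122/5.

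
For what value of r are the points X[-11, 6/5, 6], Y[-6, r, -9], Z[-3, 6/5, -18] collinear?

6/5

Direction XZ = (8, 0, -24). From the x-coordinate of Y, the parameter along the line is τ = (-6 − (-11))/8 = 5/8.
Then r = 6/5 + 5/8·(0) = 6/5.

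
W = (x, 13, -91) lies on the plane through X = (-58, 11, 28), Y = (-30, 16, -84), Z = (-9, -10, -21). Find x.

-23

A normal to the plane is n = XY × XZ = (-2597, -4116, -833).
W lies in the plane iff n · XW = 0.
This gives (-2597)x + (-59731) = 0, so x = -23.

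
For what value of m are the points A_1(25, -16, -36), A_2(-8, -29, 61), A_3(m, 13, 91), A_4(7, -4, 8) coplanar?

Normal to plane A_1A_2A_4: n = (-1736, -294, -630); plane equation n·P = -16016.
Requiring n·A_3 = -16016: (-1736)m + (-61152) = -16016.
So m = -26.

-26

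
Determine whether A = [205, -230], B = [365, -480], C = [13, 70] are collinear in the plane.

AB = (160, -250), AC = (-192, 300).
det[AB; AC] = (160)(300) − (-250)(-192) = 0.
The determinant is zero, so the points are collinear.

Yes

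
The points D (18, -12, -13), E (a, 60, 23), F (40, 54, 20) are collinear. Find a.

42

Direction DF = (22, 66, 33). From the y-coordinate of E, the parameter along the line is τ = (60 − (-12))/66 = 12/11.
Then a = 18 + 12/11·(22) = 42.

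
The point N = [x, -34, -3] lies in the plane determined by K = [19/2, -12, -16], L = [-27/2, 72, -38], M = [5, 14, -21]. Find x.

A normal to the plane is n = KL × KM = (152, -16, -220).
N lies in the plane iff n · KN = 0.
This gives (152)x + (-3952) = 0, so x = 26.

26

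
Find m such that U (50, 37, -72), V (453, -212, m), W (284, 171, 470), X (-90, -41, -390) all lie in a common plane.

-525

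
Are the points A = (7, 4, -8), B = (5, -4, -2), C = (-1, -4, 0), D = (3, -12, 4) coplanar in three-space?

Yes

With A as base: AB = (-2, -8, 6), AC = (-8, -8, 8), AD = (-4, -16, 12).
AC × AD = (32, 64, 96).
AB · (AC × AD) = 0.
The scalar triple product vanishes, so the four points are coplanar.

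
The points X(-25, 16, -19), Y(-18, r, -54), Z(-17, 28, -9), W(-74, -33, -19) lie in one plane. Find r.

9

Normal to plane XZW: n = (490, -490, 196); plane equation n·P = -23814.
Requiring n·Y = -23814: (-490)r + (-19404) = -23814.
So r = 9.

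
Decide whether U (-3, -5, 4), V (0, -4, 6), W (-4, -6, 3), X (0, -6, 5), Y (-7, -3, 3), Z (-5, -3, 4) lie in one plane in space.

Yes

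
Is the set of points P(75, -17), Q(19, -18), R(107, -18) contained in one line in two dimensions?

No

PQ = (-56, -1), PR = (32, -1).
Twice the signed area of △PQR is (-56)(-1) − (-1)(32) = 88.
The area is nonzero, so the three points are not collinear.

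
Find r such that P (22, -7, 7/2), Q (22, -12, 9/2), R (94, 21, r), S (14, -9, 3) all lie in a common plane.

6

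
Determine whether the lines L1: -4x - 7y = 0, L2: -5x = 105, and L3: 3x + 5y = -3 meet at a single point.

Yes

Lines aᵢx + bᵢy = cᵢ with pairwise distinct directions are concurrent exactly when det[aᵢ bᵢ cᵢ] = 0.
Here the determinant is 0.
It vanishes, so the lines are concurrent at (-21, 12).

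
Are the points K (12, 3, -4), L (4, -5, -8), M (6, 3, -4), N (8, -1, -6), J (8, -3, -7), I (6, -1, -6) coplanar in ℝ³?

The plane through K, L, M has normal n = KL × KM = (0, 24, -48) and equation n·P = 264.
Checking the remaining points: n·N = 264, n·J = 264, n·I = 264.
All equal 264, so all 6 points lie in one plane.

Yes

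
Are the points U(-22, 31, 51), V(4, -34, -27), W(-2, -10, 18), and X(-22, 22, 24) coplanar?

A normal to the plane through U, V, W is n = UV × UW = (-1053, -702, 234).
The plane has equation n·P = 13338. For X: n·X = 13338.
Equal, so X lies in the plane and all four are coplanar.

Yes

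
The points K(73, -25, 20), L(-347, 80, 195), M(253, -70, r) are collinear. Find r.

-55

Collinearity requires KL × KM = 0; each component is linear in r.
The x-component gives (105)r + (5775) = 0, so r = -55.
The remaining components then also vanish.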